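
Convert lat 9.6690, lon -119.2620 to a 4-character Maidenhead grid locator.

Offset from 180°W / 90°S: lon 60.74°, lat 99.67°.
Field: 60.74/20 → 3 → D, 99.67/10 → 9 → J; chars DJ.
Square: 0.74/2 → 0, 9.67/1 → 9; chars 09.

DJ09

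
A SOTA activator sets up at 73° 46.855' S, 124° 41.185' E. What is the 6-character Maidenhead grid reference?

PB26if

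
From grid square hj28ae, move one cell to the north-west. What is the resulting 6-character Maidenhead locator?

HJ18xf

Longitude subsquare a = 0; −1 → -1, wraps to 23 = x, carry into square.
Longitude square 2; −1 → 1.
Latitude subsquare e = 4; +1 → 5 = f.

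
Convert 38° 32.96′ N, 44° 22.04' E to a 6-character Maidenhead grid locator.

LM28en

Add 180° to longitude and 90° to latitude: 224.3673, 128.5493.
Field: 224.3673/20 → 11 → L, 128.5493/10 → 12 → M; chars LM.
Square: 4.3673/2 → 2, 8.5493/1 → 8; chars 28.
Subsquare: 0.3673/0.0833333 → 4 → e, 0.5493/0.0416667 → 13 → n; chars en.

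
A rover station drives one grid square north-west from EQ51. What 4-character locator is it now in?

EQ42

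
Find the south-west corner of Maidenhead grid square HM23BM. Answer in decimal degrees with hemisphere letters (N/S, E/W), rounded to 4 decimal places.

33.5000° N, 35.9167° W

Field H=7, M=12: +7·20° lon, +12·10° lat → SW at lon -40°, lat 30°.
Square 2, 3: +2·2° lon, +3·1° lat → SW at lon -36°, lat 33°.
Subsquare b=1, m=12: +1·0.0833333° lon, +12·0.0416667° lat → SW at lon -35.9167°, lat 33.5°.
latitude 33.5000° N, longitude 35.9167° W.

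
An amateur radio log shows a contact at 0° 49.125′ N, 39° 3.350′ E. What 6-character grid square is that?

Offset from 180°W / 90°S: lon 219.0558°, lat 90.8187°.
Field: lon ⌊219.0558/20⌋ = 10 → K; lat ⌊90.8187/10⌋ = 9 → J.
Square: lon ⌊19.0558/2⌋ = 9; lat ⌊0.8187/1⌋ = 0.
Subsquare: lon ⌊1.0558/0.0833333⌋ = 12 → m; lat ⌊0.8187/0.0416667⌋ = 19 → t.

KJ90mt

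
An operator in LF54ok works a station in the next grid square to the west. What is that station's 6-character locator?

LF54nk

Longitude subsquare o = 14; −1 → 13 = n.
The latitude characters are unchanged.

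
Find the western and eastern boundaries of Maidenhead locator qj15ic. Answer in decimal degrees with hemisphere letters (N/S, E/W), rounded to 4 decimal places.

142.6667° E, 142.7500° E

Field Q=16, J=9: +16·20° lon, +9·10° lat → SW at lon 140°, lat 0°.
Square 1, 5: +1·2° lon, +5·1° lat → SW at lon 142°, lat 5°.
Subsquare i=8, c=2: +8·0.0833333° lon, +2·0.0416667° lat → SW at lon 142.667°, lat 5.08333°.
Cell spans 0.0833333° lon × 0.0416667° lat.
west 142.6667° E, east 142.7500° E.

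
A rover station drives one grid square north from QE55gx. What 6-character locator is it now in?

Latitude subsquare x = 23; +1 → 24, wraps to 0 = a, carry into square.
Latitude square 5; +1 → 6.
The longitude characters are unchanged.

QE56ga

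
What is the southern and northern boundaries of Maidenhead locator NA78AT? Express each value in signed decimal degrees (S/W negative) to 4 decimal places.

-81.2083, -81.1667

Field N=13, A=0: +13·20° lon, +0·10° lat → SW at lon 80°, lat -90°.
Square 7, 8: +7·2° lon, +8·1° lat → SW at lon 94°, lat -82°.
Subsquare a=0, t=19: +0·0.0833333° lon, +19·0.0416667° lat → SW at lon 94°, lat -81.2083°.
Cell spans 0.0833333° lon × 0.0416667° lat.
south -81.2083, north -81.1667.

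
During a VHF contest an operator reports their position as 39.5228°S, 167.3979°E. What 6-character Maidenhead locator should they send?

Offset from 180°W / 90°S: lon 347.3979°, lat 50.4772°.
Field (20°×10°, letters A–R): lon ⌊347.3979/20⌋ = 17 → R; lat ⌊50.4772/10⌋ = 5 → F.
Square (2°×1°, digits 0–9): lon ⌊7.3979/2⌋ = 3; lat ⌊0.4772/1⌋ = 0.
Subsquare (5′×2.5′, letters a–x): lon ⌊1.3979/0.0833333⌋ = 16 → q; lat ⌊0.4772/0.0416667⌋ = 11 → l.

RF30ql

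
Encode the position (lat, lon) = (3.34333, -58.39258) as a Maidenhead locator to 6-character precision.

Add 180° to longitude and 90° to latitude: 121.6074, 93.3433.
Field (20°×10°, letters A–R): lon ⌊121.6074/20⌋ = 6 → G; lat ⌊93.3433/10⌋ = 9 → J.
Square (2°×1°, digits 0–9): lon ⌊1.6074/2⌋ = 0; lat ⌊3.3433/1⌋ = 3.
Subsquare (5′×2.5′, letters a–x): lon ⌊1.6074/0.0833333⌋ = 19 → t; lat ⌊0.3433/0.0416667⌋ = 8 → i.

GJ03ti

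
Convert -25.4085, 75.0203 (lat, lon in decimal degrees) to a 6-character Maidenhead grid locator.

Shift to the Maidenhead origin (180°W, 90°S): lon 255.0203, lat 64.5915.
Field: lon ⌊255.0203/20⌋ = 12 → M; lat ⌊64.5915/10⌋ = 6 → G.
Square: lon ⌊15.0203/2⌋ = 7; lat ⌊4.5915/1⌋ = 4.
Subsquare: lon ⌊1.0203/0.0833333⌋ = 12 → m; lat ⌊0.5915/0.0416667⌋ = 14 → o.

MG74mo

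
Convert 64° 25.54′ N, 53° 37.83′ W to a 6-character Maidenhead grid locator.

GP34ek

Shift to the Maidenhead origin (180°W, 90°S): lon 126.3695, lat 154.4257.
Field: lon ⌊126.3695/20⌋ = 6 → G; lat ⌊154.4257/10⌋ = 15 → P.
Square: lon ⌊6.3695/2⌋ = 3; lat ⌊4.4257/1⌋ = 4.
Subsquare: lon ⌊0.3695/0.0833333⌋ = 4 → e; lat ⌊0.4257/0.0416667⌋ = 10 → k.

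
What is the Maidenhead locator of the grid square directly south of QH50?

Latitude square 0; −1 → -1, wraps to 9, carry into field.
Latitude field H = 7; −1 → 6 = G.
The longitude characters are unchanged.

QG59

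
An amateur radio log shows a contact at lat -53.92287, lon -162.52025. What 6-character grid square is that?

AD86rb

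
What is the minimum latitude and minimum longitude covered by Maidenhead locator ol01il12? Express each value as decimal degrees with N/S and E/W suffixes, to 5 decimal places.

21.46667° N, 100.67500° E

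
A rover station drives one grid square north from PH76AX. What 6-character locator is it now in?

PH77aa

Latitude subsquare x = 23; +1 → 24, wraps to 0 = a, carry into square.
Latitude square 6; +1 → 7.
The longitude characters are unchanged.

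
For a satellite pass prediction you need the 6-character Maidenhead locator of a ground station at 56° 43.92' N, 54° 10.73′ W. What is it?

GO26vr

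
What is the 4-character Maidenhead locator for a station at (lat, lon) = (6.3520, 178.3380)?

Offset from 180°W / 90°S: lon 358.34°, lat 96.35°.
Field: lon ⌊358.34/20⌋ = 17 → R; lat ⌊96.35/10⌋ = 9 → J.
Square: lon ⌊18.34/2⌋ = 9; lat ⌊6.35/1⌋ = 6.

RJ96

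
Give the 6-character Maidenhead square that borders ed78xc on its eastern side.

ED88ac

Longitude subsquare x = 23; +1 → 24, wraps to 0 = a, carry into square.
Longitude square 7; +1 → 8.
The latitude characters are unchanged.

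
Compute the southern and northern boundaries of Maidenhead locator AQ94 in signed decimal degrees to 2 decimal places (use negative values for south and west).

74.00, 75.00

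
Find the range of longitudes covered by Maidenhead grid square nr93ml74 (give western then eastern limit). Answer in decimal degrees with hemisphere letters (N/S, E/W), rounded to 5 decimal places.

99.05833° E, 99.06667° E

Field N=13, R=17: +13·20° lon, +17·10° lat → SW at lon 80°, lat 80°.
Square 9, 3: +9·2° lon, +3·1° lat → SW at lon 98°, lat 83°.
Subsquare m=12, l=11: +12·0.0833333° lon, +11·0.0416667° lat → SW at lon 99°, lat 83.4583°.
Extended square 7, 4: +7·0.00833333° lon, +4·0.00416667° lat → SW at lon 99.0583°, lat 83.475°.
Cell spans 0.00833333° lon × 0.00416667° lat.
west 99.05833° E, east 99.06667° E.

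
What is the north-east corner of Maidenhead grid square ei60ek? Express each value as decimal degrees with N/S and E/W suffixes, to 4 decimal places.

9.5417° S, 87.5833° W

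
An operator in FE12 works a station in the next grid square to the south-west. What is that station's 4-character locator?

FE01

Longitude square 1; −1 → 0.
Latitude square 2; −1 → 1.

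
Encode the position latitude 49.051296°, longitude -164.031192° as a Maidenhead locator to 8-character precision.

AN79xb62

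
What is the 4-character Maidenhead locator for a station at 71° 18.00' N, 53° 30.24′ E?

LQ61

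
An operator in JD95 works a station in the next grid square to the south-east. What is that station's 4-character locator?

Longitude square 9; +1 → 10, wraps to 0, carry into field.
Longitude field J = 9; +1 → 10 = K.
Latitude square 5; −1 → 4.

KD04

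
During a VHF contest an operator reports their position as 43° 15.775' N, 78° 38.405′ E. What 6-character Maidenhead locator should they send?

MN93hg

Offset from 180°W / 90°S: lon 258.6401°, lat 133.2629°.
Field: lon ⌊258.6401/20⌋ = 12 → M; lat ⌊133.2629/10⌋ = 13 → N.
Square: lon ⌊18.6401/2⌋ = 9; lat ⌊3.2629/1⌋ = 3.
Subsquare: lon ⌊0.6401/0.0833333⌋ = 7 → h; lat ⌊0.2629/0.0416667⌋ = 6 → g.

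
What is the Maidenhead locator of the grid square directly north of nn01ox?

Latitude subsquare x = 23; +1 → 24, wraps to 0 = a, carry into square.
Latitude square 1; +1 → 2.
The longitude characters are unchanged.

NN02oa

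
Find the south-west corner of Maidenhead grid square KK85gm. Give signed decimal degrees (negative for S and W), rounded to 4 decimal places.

Field K=10, K=10: +10·20° lon, +10·10° lat → SW at lon 20°, lat 10°.
Square 8, 5: +8·2° lon, +5·1° lat → SW at lon 36°, lat 15°.
Subsquare g=6, m=12: +6·0.0833333° lon, +12·0.0416667° lat → SW at lon 36.5°, lat 15.5°.
latitude 15.5000, longitude 36.5000.

15.5000, 36.5000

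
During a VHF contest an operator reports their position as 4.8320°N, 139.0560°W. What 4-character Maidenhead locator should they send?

CJ04

Shift to the Maidenhead origin (180°W, 90°S): lon 40.94, lat 94.83.
Field (20°×10°, letters A–R): 40.94/20 → 2 → C, 94.83/10 → 9 → J; chars CJ.
Square (2°×1°, digits 0–9): 0.94/2 → 0, 4.83/1 → 4; chars 04.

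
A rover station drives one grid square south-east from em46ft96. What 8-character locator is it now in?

EM46gt05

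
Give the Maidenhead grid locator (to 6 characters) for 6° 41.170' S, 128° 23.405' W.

CI53th

Offset from 180°W / 90°S: lon 51.6099°, lat 83.3138°.
Field (20°×10°, letters A–R): lon ⌊51.6099/20⌋ = 2 → C; lat ⌊83.3138/10⌋ = 8 → I.
Square (2°×1°, digits 0–9): lon ⌊11.6099/2⌋ = 5; lat ⌊3.3138/1⌋ = 3.
Subsquare (5′×2.5′, letters a–x): lon ⌊1.6099/0.0833333⌋ = 19 → t; lat ⌊0.3138/0.0416667⌋ = 7 → h.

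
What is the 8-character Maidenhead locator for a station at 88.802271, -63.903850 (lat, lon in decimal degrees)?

Offset from 180°W / 90°S: lon 116.09615°, lat 178.80227°.
Field: lon ⌊116.09615/20⌋ = 5 → F; lat ⌊178.80227/10⌋ = 17 → R.
Square: lon ⌊16.09615/2⌋ = 8; lat ⌊8.80227/1⌋ = 8.
Subsquare: lon ⌊0.09615/0.0833333⌋ = 1 → b; lat ⌊0.80227/0.0416667⌋ = 19 → t.
Extended square: lon ⌊0.01282/0.00833333⌋ = 1; lat ⌊0.01060/0.00416667⌋ = 2.

FR88bt12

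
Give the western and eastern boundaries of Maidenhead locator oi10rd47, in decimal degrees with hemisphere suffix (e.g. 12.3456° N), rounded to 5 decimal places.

Field O=14, I=8: +14·20° lon, +8·10° lat → SW at lon 100°, lat -10°.
Square 1, 0: +1·2° lon, +0·1° lat → SW at lon 102°, lat -10°.
Subsquare r=17, d=3: +17·0.0833333° lon, +3·0.0416667° lat → SW at lon 103.417°, lat -9.875°.
Extended square 4, 7: +4·0.00833333° lon, +7·0.00416667° lat → SW at lon 103.45°, lat -9.84583°.
Cell spans 0.00833333° lon × 0.00416667° lat.
west 103.45000° E, east 103.45833° E.

103.45000° E, 103.45833° E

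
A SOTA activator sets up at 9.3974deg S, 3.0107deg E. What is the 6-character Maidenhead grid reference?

Offset from 180°W / 90°S: lon 183.0107°, lat 80.6026°.
Field (20°×10°, letters A–R): lon ⌊183.0107/20⌋ = 9 → J; lat ⌊80.6026/10⌋ = 8 → I.
Square (2°×1°, digits 0–9): lon ⌊3.0107/2⌋ = 1; lat ⌊0.6026/1⌋ = 0.
Subsquare (5′×2.5′, letters a–x): lon ⌊1.0107/0.0833333⌋ = 12 → m; lat ⌊0.6026/0.0416667⌋ = 14 → o.

JI10mo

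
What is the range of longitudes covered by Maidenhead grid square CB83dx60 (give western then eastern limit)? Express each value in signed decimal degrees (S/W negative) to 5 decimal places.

-123.70000, -123.69167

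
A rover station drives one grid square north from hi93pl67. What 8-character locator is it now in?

Latitude extended square 7; +1 → 8.
The longitude characters are unchanged.

HI93pl68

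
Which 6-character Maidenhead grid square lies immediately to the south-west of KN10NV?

KN10mu

Longitude subsquare n = 13; −1 → 12 = m.
Latitude subsquare v = 21; −1 → 20 = u.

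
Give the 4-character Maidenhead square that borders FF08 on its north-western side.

EF99

Longitude square 0; −1 → -1, wraps to 9, carry into field.
Longitude field F = 5; −1 → 4 = E.
Latitude square 8; +1 → 9.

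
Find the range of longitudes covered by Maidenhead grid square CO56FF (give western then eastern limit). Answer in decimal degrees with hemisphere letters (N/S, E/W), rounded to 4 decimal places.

Field C=2, O=14: +2·20° lon, +14·10° lat → SW at lon -140°, lat 50°.
Square 5, 6: +5·2° lon, +6·1° lat → SW at lon -130°, lat 56°.
Subsquare f=5, f=5: +5·0.0833333° lon, +5·0.0416667° lat → SW at lon -129.583°, lat 56.2083°.
Cell spans 0.0833333° lon × 0.0416667° lat.
west 129.5833° W, east 129.5000° W.

129.5833° W, 129.5000° W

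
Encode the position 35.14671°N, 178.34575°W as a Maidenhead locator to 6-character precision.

AM05td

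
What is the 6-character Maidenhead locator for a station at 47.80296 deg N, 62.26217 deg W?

FN87ut

Add 180° to longitude and 90° to latitude: 117.7378, 137.8030.
Field: lon ⌊117.7378/20⌋ = 5 → F; lat ⌊137.8030/10⌋ = 13 → N.
Square: lon ⌊17.7378/2⌋ = 8; lat ⌊7.8030/1⌋ = 7.
Subsquare: lon ⌊1.7378/0.0833333⌋ = 20 → u; lat ⌊0.8030/0.0416667⌋ = 19 → t.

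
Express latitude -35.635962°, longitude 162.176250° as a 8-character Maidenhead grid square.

RF14ci17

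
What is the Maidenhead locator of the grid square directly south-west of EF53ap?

EF43xo

Longitude subsquare a = 0; −1 → -1, wraps to 23 = x, carry into square.
Longitude square 5; −1 → 4.
Latitude subsquare p = 15; −1 → 14 = o.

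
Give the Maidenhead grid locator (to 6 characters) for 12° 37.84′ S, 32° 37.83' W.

Shift to the Maidenhead origin (180°W, 90°S): lon 147.3695, lat 77.3693.
Field: lon ⌊147.3695/20⌋ = 7 → H; lat ⌊77.3693/10⌋ = 7 → H.
Square: lon ⌊7.3695/2⌋ = 3; lat ⌊7.3693/1⌋ = 7.
Subsquare: lon ⌊1.3695/0.0833333⌋ = 16 → q; lat ⌊0.3693/0.0416667⌋ = 8 → i.

HH37qi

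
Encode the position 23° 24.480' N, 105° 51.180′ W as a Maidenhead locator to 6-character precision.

Shift to the Maidenhead origin (180°W, 90°S): lon 74.1470, lat 113.4080.
Field: lon ⌊74.1470/20⌋ = 3 → D; lat ⌊113.4080/10⌋ = 11 → L.
Square: lon ⌊14.1470/2⌋ = 7; lat ⌊3.4080/1⌋ = 3.
Subsquare: lon ⌊0.1470/0.0833333⌋ = 1 → b; lat ⌊0.4080/0.0416667⌋ = 9 → j.

DL73bj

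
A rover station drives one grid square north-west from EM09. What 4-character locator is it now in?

Longitude square 0; −1 → -1, wraps to 9, carry into field.
Longitude field E = 4; −1 → 3 = D.
Latitude square 9; +1 → 10, wraps to 0, carry into field.
Latitude field M = 12; +1 → 13 = N.

DN90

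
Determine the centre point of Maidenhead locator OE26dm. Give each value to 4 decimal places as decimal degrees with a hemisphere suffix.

43.4792° S, 104.2917° E

Field O=14, E=4: +14·20° lon, +4·10° lat → SW at lon 100°, lat -50°.
Square 2, 6: +2·2° lon, +6·1° lat → SW at lon 104°, lat -44°.
Subsquare d=3, m=12: +3·0.0833333° lon, +12·0.0416667° lat → SW at lon 104.25°, lat -43.5°.
Cell spans 0.0833333° lon × 0.0416667° lat. Centre is SW corner plus half of each.
latitude 43.4792° S, longitude 104.2917° E.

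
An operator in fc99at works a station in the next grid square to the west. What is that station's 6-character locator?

Longitude subsquare a = 0; −1 → -1, wraps to 23 = x, carry into square.
Longitude square 9; −1 → 8.
The latitude characters are unchanged.

FC89xt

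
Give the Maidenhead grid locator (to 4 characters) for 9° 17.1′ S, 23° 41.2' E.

KI10

Shift to the Maidenhead origin (180°W, 90°S): lon 203.69, lat 80.72.
Field: lon ⌊203.69/20⌋ = 10 → K; lat ⌊80.72/10⌋ = 8 → I.
Square: lon ⌊3.69/2⌋ = 1; lat ⌊0.72/1⌋ = 0.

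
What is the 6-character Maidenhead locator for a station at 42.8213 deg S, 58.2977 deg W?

GE07ue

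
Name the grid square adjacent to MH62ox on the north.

MH63oa

Latitude subsquare x = 23; +1 → 24, wraps to 0 = a, carry into square.
Latitude square 2; +1 → 3.
The longitude characters are unchanged.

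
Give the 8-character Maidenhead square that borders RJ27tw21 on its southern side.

Latitude extended square 1; −1 → 0.
The longitude characters are unchanged.

RJ27tw20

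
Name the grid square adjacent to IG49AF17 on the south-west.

IG49af06

Longitude extended square 1; −1 → 0.
Latitude extended square 7; −1 → 6.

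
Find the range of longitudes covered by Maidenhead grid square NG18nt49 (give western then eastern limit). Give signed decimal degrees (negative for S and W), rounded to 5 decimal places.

Field N=13, G=6: +13·20° lon, +6·10° lat → SW at lon 80°, lat -30°.
Square 1, 8: +1·2° lon, +8·1° lat → SW at lon 82°, lat -22°.
Subsquare n=13, t=19: +13·0.0833333° lon, +19·0.0416667° lat → SW at lon 83.0833°, lat -21.2083°.
Extended square 4, 9: +4·0.00833333° lon, +9·0.00416667° lat → SW at lon 83.1167°, lat -21.1708°.
Cell spans 0.00833333° lon × 0.00416667° lat.
west 83.11667, east 83.12500.

83.11667, 83.12500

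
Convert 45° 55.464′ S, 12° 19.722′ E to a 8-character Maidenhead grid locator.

JE64db98

Shift to the Maidenhead origin (180°W, 90°S): lon 192.32870, lat 44.07560.
Field: 192.32870/20 → 9 → J, 44.07560/10 → 4 → E; chars JE.
Square: 12.32870/2 → 6, 4.07560/1 → 4; chars 64.
Subsquare: 0.32870/0.0833333 → 3 → d, 0.07560/0.0416667 → 1 → b; chars db.
Extended square: 0.07870/0.00833333 → 9, 0.03393/0.00416667 → 8; chars 98.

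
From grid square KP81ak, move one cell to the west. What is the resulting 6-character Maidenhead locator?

KP71xk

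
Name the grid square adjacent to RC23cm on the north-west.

RC23bn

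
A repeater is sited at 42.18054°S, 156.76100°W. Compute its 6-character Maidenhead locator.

BE17ot

Shift to the Maidenhead origin (180°W, 90°S): lon 23.2390, lat 47.8195.
Field: 23.2390/20 → 1 → B, 47.8195/10 → 4 → E; chars BE.
Square: 3.2390/2 → 1, 7.8195/1 → 7; chars 17.
Subsquare: 1.2390/0.0833333 → 14 → o, 0.8195/0.0416667 → 19 → t; chars ot.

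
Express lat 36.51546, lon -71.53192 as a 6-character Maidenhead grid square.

Offset from 180°W / 90°S: lon 108.4681°, lat 126.5155°.
Field: 108.4681/20 → 5 → F, 126.5155/10 → 12 → M; chars FM.
Square: 8.4681/2 → 4, 6.5155/1 → 6; chars 46.
Subsquare: 0.4681/0.0833333 → 5 → f, 0.5155/0.0416667 → 12 → m; chars fm.

FM46fm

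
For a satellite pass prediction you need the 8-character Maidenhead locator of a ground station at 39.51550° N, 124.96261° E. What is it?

Shift to the Maidenhead origin (180°W, 90°S): lon 304.96261, lat 129.51550.
Field: 304.96261/20 → 15 → P, 129.51550/10 → 12 → M; chars PM.
Square: 4.96261/2 → 2, 9.51550/1 → 9; chars 29.
Subsquare: 0.96261/0.0833333 → 11 → l, 0.51550/0.0416667 → 12 → m; chars lm.
Extended square: 0.04594/0.00833333 → 5, 0.01550/0.00416667 → 3; chars 53.

PM29lm53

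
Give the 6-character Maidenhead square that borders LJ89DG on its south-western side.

LJ89cf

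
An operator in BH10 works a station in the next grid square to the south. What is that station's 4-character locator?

BG19

Latitude square 0; −1 → -1, wraps to 9, carry into field.
Latitude field H = 7; −1 → 6 = G.
The longitude characters are unchanged.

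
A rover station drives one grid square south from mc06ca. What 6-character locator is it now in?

MC05cx

Latitude subsquare a = 0; −1 → -1, wraps to 23 = x, carry into square.
Latitude square 6; −1 → 5.
The longitude characters are unchanged.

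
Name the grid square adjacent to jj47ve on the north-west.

JJ47uf

Longitude subsquare v = 21; −1 → 20 = u.
Latitude subsquare e = 4; +1 → 5 = f.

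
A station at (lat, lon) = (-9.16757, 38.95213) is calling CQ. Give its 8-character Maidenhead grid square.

Shift to the Maidenhead origin (180°W, 90°S): lon 218.95213, lat 80.83243.
Field: 218.95213/20 → 10 → K, 80.83243/10 → 8 → I; chars KI.
Square: 18.95213/2 → 9, 0.83243/1 → 0; chars 90.
Subsquare: 0.95213/0.0833333 → 11 → l, 0.83243/0.0416667 → 19 → t; chars lt.
Extended square: 0.03546/0.00833333 → 4, 0.04076/0.00416667 → 9; chars 49.

KI90lt49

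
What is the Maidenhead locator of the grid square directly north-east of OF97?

PF08

Longitude square 9; +1 → 10, wraps to 0, carry into field.
Longitude field O = 14; +1 → 15 = P.
Latitude square 7; +1 → 8.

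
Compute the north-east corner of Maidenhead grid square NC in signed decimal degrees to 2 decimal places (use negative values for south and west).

Field N=13, C=2: +13·20° lon, +2·10° lat → SW at lon 80°, lat -70°.
Cell spans 20° lon × 10° lat. NE corner is SW corner plus one full cell.
latitude -60.00, longitude 100.00.

-60.00, 100.00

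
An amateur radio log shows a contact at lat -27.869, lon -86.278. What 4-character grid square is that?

EG62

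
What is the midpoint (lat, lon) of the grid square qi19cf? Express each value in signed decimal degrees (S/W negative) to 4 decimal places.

-0.7708, 142.2083

Field Q=16, I=8: +16·20° lon, +8·10° lat → SW at lon 140°, lat -10°.
Square 1, 9: +1·2° lon, +9·1° lat → SW at lon 142°, lat -1°.
Subsquare c=2, f=5: +2·0.0833333° lon, +5·0.0416667° lat → SW at lon 142.167°, lat -0.791667°.
Cell spans 0.0833333° lon × 0.0416667° lat. Centre is SW corner plus half of each.
latitude -0.7708, longitude 142.2083.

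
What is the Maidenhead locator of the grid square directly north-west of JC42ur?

JC42ts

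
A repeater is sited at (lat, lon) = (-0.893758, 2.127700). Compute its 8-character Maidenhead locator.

Offset from 180°W / 90°S: lon 182.12770°, lat 89.10624°.
Field: lon ⌊182.12770/20⌋ = 9 → J; lat ⌊89.10624/10⌋ = 8 → I.
Square: lon ⌊2.12770/2⌋ = 1; lat ⌊9.10624/1⌋ = 9.
Subsquare: lon ⌊0.12770/0.0833333⌋ = 1 → b; lat ⌊0.10624/0.0416667⌋ = 2 → c.
Extended square: lon ⌊0.04437/0.00833333⌋ = 5; lat ⌊0.02291/0.00416667⌋ = 5.

JI19bc55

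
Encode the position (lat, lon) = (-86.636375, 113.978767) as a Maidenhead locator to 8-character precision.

OA63xi77

Offset from 180°W / 90°S: lon 293.97877°, lat 3.36362°.
Field: 293.97877/20 → 14 → O, 3.36362/10 → 0 → A; chars OA.
Square: 13.97877/2 → 6, 3.36362/1 → 3; chars 63.
Subsquare: 1.97877/0.0833333 → 23 → x, 0.36362/0.0416667 → 8 → i; chars xi.
Extended square: 0.06210/0.00833333 → 7, 0.03029/0.00416667 → 7; chars 77.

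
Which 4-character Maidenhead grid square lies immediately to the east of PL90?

QL00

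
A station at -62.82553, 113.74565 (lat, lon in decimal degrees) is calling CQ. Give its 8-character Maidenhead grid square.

Add 180° to longitude and 90° to latitude: 293.74565, 27.17447.
Field: lon ⌊293.74565/20⌋ = 14 → O; lat ⌊27.17447/10⌋ = 2 → C.
Square: lon ⌊13.74565/2⌋ = 6; lat ⌊7.17447/1⌋ = 7.
Subsquare: lon ⌊1.74565/0.0833333⌋ = 20 → u; lat ⌊0.17447/0.0416667⌋ = 4 → e.
Extended square: lon ⌊0.07898/0.00833333⌋ = 9; lat ⌊0.00780/0.00416667⌋ = 1.

OC67ue91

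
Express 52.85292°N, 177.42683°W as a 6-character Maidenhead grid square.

Add 180° to longitude and 90° to latitude: 2.5732, 142.8529.
Field: lon ⌊2.5732/20⌋ = 0 → A; lat ⌊142.8529/10⌋ = 14 → O.
Square: lon ⌊2.5732/2⌋ = 1; lat ⌊2.8529/1⌋ = 2.
Subsquare: lon ⌊0.5732/0.0833333⌋ = 6 → g; lat ⌊0.8529/0.0416667⌋ = 20 → u.

AO12gu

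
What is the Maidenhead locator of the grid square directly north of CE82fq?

Latitude subsquare q = 16; +1 → 17 = r.
The longitude characters are unchanged.

CE82fr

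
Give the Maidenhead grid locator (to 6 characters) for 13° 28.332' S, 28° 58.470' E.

Add 180° to longitude and 90° to latitude: 208.9745, 76.5278.
Field: lon ⌊208.9745/20⌋ = 10 → K; lat ⌊76.5278/10⌋ = 7 → H.
Square: lon ⌊8.9745/2⌋ = 4; lat ⌊6.5278/1⌋ = 6.
Subsquare: lon ⌊0.9745/0.0833333⌋ = 11 → l; lat ⌊0.5278/0.0416667⌋ = 12 → m.

KH46lm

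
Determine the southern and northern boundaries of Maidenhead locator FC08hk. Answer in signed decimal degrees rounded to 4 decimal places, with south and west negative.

-61.5833, -61.5417

Field F=5, C=2: +5·20° lon, +2·10° lat → SW at lon -80°, lat -70°.
Square 0, 8: +0·2° lon, +8·1° lat → SW at lon -80°, lat -62°.
Subsquare h=7, k=10: +7·0.0833333° lon, +10·0.0416667° lat → SW at lon -79.4167°, lat -61.5833°.
Cell spans 0.0833333° lon × 0.0416667° lat.
south -61.5833, north -61.5417.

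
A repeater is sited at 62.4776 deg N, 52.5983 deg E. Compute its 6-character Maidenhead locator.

LP62hl

Shift to the Maidenhead origin (180°W, 90°S): lon 232.5983, lat 152.4776.
Field: 232.5983/20 → 11 → L, 152.4776/10 → 15 → P; chars LP.
Square: 12.5983/2 → 6, 2.4776/1 → 2; chars 62.
Subsquare: 0.5983/0.0833333 → 7 → h, 0.4776/0.0416667 → 11 → l; chars hl.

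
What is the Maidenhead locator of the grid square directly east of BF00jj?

BF00kj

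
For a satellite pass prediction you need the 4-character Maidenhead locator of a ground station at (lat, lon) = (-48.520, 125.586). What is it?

PE21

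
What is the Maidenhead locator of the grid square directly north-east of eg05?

Longitude square 0; +1 → 1.
Latitude square 5; +1 → 6.

EG16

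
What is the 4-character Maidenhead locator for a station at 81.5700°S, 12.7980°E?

Offset from 180°W / 90°S: lon 192.80°, lat 8.43°.
Field (20°×10°, letters A–R): 192.80/20 → 9 → J, 8.43/10 → 0 → A; chars JA.
Square (2°×1°, digits 0–9): 12.80/2 → 6, 8.43/1 → 8; chars 68.

JA68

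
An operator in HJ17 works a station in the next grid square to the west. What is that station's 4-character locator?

Longitude square 1; −1 → 0.
The latitude characters are unchanged.

HJ07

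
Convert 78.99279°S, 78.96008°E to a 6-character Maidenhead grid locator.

MB91la

Add 180° to longitude and 90° to latitude: 258.9601, 11.0072.
Field: lon ⌊258.9601/20⌋ = 12 → M; lat ⌊11.0072/10⌋ = 1 → B.
Square: lon ⌊18.9601/2⌋ = 9; lat ⌊1.0072/1⌋ = 1.
Subsquare: lon ⌊0.9601/0.0833333⌋ = 11 → l; lat ⌊0.0072/0.0416667⌋ = 0 → a.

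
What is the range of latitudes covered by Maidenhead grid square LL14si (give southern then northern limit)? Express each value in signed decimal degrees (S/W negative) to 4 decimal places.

24.3333, 24.3750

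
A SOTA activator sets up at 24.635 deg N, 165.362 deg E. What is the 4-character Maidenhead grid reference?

RL24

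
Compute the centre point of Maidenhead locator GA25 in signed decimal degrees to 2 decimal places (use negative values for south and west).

Field G=6, A=0: +6·20° lon, +0·10° lat → SW at lon -60°, lat -90°.
Square 2, 5: +2·2° lon, +5·1° lat → SW at lon -56°, lat -85°.
Cell spans 2° lon × 1° lat. Centre is SW corner plus half of each.
latitude -84.50, longitude -55.00.

-84.50, -55.00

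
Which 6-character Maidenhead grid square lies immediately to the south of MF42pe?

Latitude subsquare e = 4; −1 → 3 = d.
The longitude characters are unchanged.

MF42pd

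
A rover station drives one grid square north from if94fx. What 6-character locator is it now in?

IF95fa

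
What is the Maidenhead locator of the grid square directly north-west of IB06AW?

HB96xx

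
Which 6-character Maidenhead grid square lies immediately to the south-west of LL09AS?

Longitude subsquare a = 0; −1 → -1, wraps to 23 = x, carry into square.
Longitude square 0; −1 → -1, wraps to 9, carry into field.
Longitude field L = 11; −1 → 10 = K.
Latitude subsquare s = 18; −1 → 17 = r.

KL99xr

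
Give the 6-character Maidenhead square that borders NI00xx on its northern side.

NI01xa

Latitude subsquare x = 23; +1 → 24, wraps to 0 = a, carry into square.
Latitude square 0; +1 → 1.
The longitude characters are unchanged.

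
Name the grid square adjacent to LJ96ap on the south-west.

LJ86xo

Longitude subsquare a = 0; −1 → -1, wraps to 23 = x, carry into square.
Longitude square 9; −1 → 8.
Latitude subsquare p = 15; −1 → 14 = o.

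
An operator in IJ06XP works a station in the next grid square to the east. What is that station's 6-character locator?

IJ16ap

Longitude subsquare x = 23; +1 → 24, wraps to 0 = a, carry into square.
Longitude square 0; +1 → 1.
The latitude characters are unchanged.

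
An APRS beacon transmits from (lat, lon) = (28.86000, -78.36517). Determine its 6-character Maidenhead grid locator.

FL08tu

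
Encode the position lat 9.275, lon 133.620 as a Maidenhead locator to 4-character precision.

Add 180° to longitude and 90° to latitude: 313.62, 99.28.
Field: 313.62/20 → 15 → P, 99.28/10 → 9 → J; chars PJ.
Square: 13.62/2 → 6, 9.28/1 → 9; chars 69.

PJ69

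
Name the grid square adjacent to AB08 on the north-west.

RB99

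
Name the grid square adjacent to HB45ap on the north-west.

HB35xq

Longitude subsquare a = 0; −1 → -1, wraps to 23 = x, carry into square.
Longitude square 4; −1 → 3.
Latitude subsquare p = 15; +1 → 16 = q.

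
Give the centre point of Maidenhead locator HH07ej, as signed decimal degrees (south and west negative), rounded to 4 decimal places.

-12.6042, -39.6250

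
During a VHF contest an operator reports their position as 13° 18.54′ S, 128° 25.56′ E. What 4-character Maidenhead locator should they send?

Add 180° to longitude and 90° to latitude: 308.43, 76.69.
Field (20°×10°, letters A–R): lon ⌊308.43/20⌋ = 15 → P; lat ⌊76.69/10⌋ = 7 → H.
Square (2°×1°, digits 0–9): lon ⌊8.43/2⌋ = 4; lat ⌊6.69/1⌋ = 6.

PH46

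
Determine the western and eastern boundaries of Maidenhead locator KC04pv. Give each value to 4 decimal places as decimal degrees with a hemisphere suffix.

Field K=10, C=2: +10·20° lon, +2·10° lat → SW at lon 20°, lat -70°.
Square 0, 4: +0·2° lon, +4·1° lat → SW at lon 20°, lat -66°.
Subsquare p=15, v=21: +15·0.0833333° lon, +21·0.0416667° lat → SW at lon 21.25°, lat -65.125°.
Cell spans 0.0833333° lon × 0.0416667° lat.
west 21.2500° E, east 21.3333° E.

21.2500° E, 21.3333° E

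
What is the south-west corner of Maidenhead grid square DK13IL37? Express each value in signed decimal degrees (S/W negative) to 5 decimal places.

13.48750, -117.30833

Field D=3, K=10: +3·20° lon, +10·10° lat → SW at lon -120°, lat 10°.
Square 1, 3: +1·2° lon, +3·1° lat → SW at lon -118°, lat 13°.
Subsquare i=8, l=11: +8·0.0833333° lon, +11·0.0416667° lat → SW at lon -117.333°, lat 13.4583°.
Extended square 3, 7: +3·0.00833333° lon, +7·0.00416667° lat → SW at lon -117.308°, lat 13.4875°.
latitude 13.48750, longitude -117.30833.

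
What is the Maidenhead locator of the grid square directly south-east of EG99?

FG08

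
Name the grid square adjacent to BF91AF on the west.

BF81xf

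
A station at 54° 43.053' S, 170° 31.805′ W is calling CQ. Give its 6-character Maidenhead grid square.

AD45rg

Add 180° to longitude and 90° to latitude: 9.4699, 35.2824.
Field: 9.4699/20 → 0 → A, 35.2824/10 → 3 → D; chars AD.
Square: 9.4699/2 → 4, 5.2824/1 → 5; chars 45.
Subsquare: 1.4699/0.0833333 → 17 → r, 0.2824/0.0416667 → 6 → g; chars rg.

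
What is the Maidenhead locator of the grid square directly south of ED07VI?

Latitude subsquare i = 8; −1 → 7 = h.
The longitude characters are unchanged.

ED07vh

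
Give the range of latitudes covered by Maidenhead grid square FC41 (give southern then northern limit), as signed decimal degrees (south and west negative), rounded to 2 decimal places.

-69.00, -68.00

Field F=5, C=2: +5·20° lon, +2·10° lat → SW at lon -80°, lat -70°.
Square 4, 1: +4·2° lon, +1·1° lat → SW at lon -72°, lat -69°.
Cell spans 2° lon × 1° lat.
south -69.00, north -68.00.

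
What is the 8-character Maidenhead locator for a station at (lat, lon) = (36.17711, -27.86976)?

Offset from 180°W / 90°S: lon 152.13024°, lat 126.17711°.
Field (20°×10°, letters A–R): lon ⌊152.13024/20⌋ = 7 → H; lat ⌊126.17711/10⌋ = 12 → M.
Square (2°×1°, digits 0–9): lon ⌊12.13024/2⌋ = 6; lat ⌊6.17711/1⌋ = 6.
Subsquare (5′×2.5′, letters a–x): lon ⌊0.13024/0.0833333⌋ = 1 → b; lat ⌊0.17711/0.0416667⌋ = 4 → e.
Extended square (30″×15″, digits 0–9): lon ⌊0.04691/0.00833333⌋ = 5; lat ⌊0.01044/0.00416667⌋ = 2.

HM66be52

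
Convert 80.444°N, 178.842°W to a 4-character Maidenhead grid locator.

Shift to the Maidenhead origin (180°W, 90°S): lon 1.16, lat 170.44.
Field: lon ⌊1.16/20⌋ = 0 → A; lat ⌊170.44/10⌋ = 17 → R.
Square: lon ⌊1.16/2⌋ = 0; lat ⌊0.44/1⌋ = 0.

AR00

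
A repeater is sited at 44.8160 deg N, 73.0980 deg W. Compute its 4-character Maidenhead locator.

Add 180° to longitude and 90° to latitude: 106.90, 134.82.
Field: 106.90/20 → 5 → F, 134.82/10 → 13 → N; chars FN.
Square: 6.90/2 → 3, 4.82/1 → 4; chars 34.

FN34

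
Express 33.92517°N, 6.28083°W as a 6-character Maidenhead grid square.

IM63uw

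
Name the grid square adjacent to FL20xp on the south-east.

FL30ao

Longitude subsquare x = 23; +1 → 24, wraps to 0 = a, carry into square.
Longitude square 2; +1 → 3.
Latitude subsquare p = 15; −1 → 14 = o.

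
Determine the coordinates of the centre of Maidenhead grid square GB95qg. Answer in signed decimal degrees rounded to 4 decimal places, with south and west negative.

Field G=6, B=1: +6·20° lon, +1·10° lat → SW at lon -60°, lat -80°.
Square 9, 5: +9·2° lon, +5·1° lat → SW at lon -42°, lat -75°.
Subsquare q=16, g=6: +16·0.0833333° lon, +6·0.0416667° lat → SW at lon -40.6667°, lat -74.75°.
Cell spans 0.0833333° lon × 0.0416667° lat. Centre is SW corner plus half of each.
latitude -74.7292, longitude -40.6250.

-74.7292, -40.6250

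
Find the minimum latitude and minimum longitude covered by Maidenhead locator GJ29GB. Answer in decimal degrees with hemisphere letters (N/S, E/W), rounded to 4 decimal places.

Field G=6, J=9: +6·20° lon, +9·10° lat → SW at lon -60°, lat 0°.
Square 2, 9: +2·2° lon, +9·1° lat → SW at lon -56°, lat 9°.
Subsquare g=6, b=1: +6·0.0833333° lon, +1·0.0416667° lat → SW at lon -55.5°, lat 9.04167°.
latitude 9.0417° N, longitude 55.5000° W.

9.0417° N, 55.5000° W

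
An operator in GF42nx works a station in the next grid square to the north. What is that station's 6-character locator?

GF43na

Latitude subsquare x = 23; +1 → 24, wraps to 0 = a, carry into square.
Latitude square 2; +1 → 3.
The longitude characters are unchanged.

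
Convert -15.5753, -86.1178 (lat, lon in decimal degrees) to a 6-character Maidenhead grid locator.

Shift to the Maidenhead origin (180°W, 90°S): lon 93.8822, lat 74.4247.
Field: 93.8822/20 → 4 → E, 74.4247/10 → 7 → H; chars EH.
Square: 13.8822/2 → 6, 4.4247/1 → 4; chars 64.
Subsquare: 1.8822/0.0833333 → 22 → w, 0.4247/0.0416667 → 10 → k; chars wk.

EH64wk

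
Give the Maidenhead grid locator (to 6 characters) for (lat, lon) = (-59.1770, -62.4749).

Shift to the Maidenhead origin (180°W, 90°S): lon 117.5251, lat 30.8230.
Field (20°×10°, letters A–R): lon ⌊117.5251/20⌋ = 5 → F; lat ⌊30.8230/10⌋ = 3 → D.
Square (2°×1°, digits 0–9): lon ⌊17.5251/2⌋ = 8; lat ⌊0.8230/1⌋ = 0.
Subsquare (5′×2.5′, letters a–x): lon ⌊1.5251/0.0833333⌋ = 18 → s; lat ⌊0.8230/0.0416667⌋ = 19 → t.

FD80st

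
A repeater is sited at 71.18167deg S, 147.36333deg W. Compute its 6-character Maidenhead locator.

BB68ht

Add 180° to longitude and 90° to latitude: 32.6367, 18.8183.
Field: lon ⌊32.6367/20⌋ = 1 → B; lat ⌊18.8183/10⌋ = 1 → B.
Square: lon ⌊12.6367/2⌋ = 6; lat ⌊8.8183/1⌋ = 8.
Subsquare: lon ⌊0.6367/0.0833333⌋ = 7 → h; lat ⌊0.8183/0.0416667⌋ = 19 → t.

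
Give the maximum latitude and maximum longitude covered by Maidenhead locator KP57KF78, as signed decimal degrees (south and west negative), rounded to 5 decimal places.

67.24583, 30.90000

Field K=10, P=15: +10·20° lon, +15·10° lat → SW at lon 20°, lat 60°.
Square 5, 7: +5·2° lon, +7·1° lat → SW at lon 30°, lat 67°.
Subsquare k=10, f=5: +10·0.0833333° lon, +5·0.0416667° lat → SW at lon 30.8333°, lat 67.2083°.
Extended square 7, 8: +7·0.00833333° lon, +8·0.00416667° lat → SW at lon 30.8917°, lat 67.2417°.
Cell spans 0.00833333° lon × 0.00416667° lat. NE corner is SW corner plus one full cell.
latitude 67.24583, longitude 30.90000.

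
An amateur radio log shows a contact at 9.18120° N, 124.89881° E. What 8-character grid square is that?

Add 180° to longitude and 90° to latitude: 304.89881, 99.18120.
Field: lon ⌊304.89881/20⌋ = 15 → P; lat ⌊99.18120/10⌋ = 9 → J.
Square: lon ⌊4.89881/2⌋ = 2; lat ⌊9.18120/1⌋ = 9.
Subsquare: lon ⌊0.89881/0.0833333⌋ = 10 → k; lat ⌊0.18120/0.0416667⌋ = 4 → e.
Extended square: lon ⌊0.06548/0.00833333⌋ = 7; lat ⌊0.01453/0.00416667⌋ = 3.

PJ29ke73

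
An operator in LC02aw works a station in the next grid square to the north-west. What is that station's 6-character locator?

KC92xx

Longitude subsquare a = 0; −1 → -1, wraps to 23 = x, carry into square.
Longitude square 0; −1 → -1, wraps to 9, carry into field.
Longitude field L = 11; −1 → 10 = K.
Latitude subsquare w = 22; +1 → 23 = x.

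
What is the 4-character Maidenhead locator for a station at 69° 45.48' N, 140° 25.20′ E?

Add 180° to longitude and 90° to latitude: 320.42, 159.76.
Field (20°×10°, letters A–R): lon ⌊320.42/20⌋ = 16 → Q; lat ⌊159.76/10⌋ = 15 → P.
Square (2°×1°, digits 0–9): lon ⌊0.42/2⌋ = 0; lat ⌊9.76/1⌋ = 9.

QP09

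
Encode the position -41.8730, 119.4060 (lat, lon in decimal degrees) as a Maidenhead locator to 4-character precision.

OE98

Offset from 180°W / 90°S: lon 299.41°, lat 48.13°.
Field (20°×10°, letters A–R): lon ⌊299.41/20⌋ = 14 → O; lat ⌊48.13/10⌋ = 4 → E.
Square (2°×1°, digits 0–9): lon ⌊19.41/2⌋ = 9; lat ⌊8.13/1⌋ = 8.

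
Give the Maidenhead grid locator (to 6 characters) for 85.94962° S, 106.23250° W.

DA64vb

Add 180° to longitude and 90° to latitude: 73.7675, 4.0504.
Field: 73.7675/20 → 3 → D, 4.0504/10 → 0 → A; chars DA.
Square: 13.7675/2 → 6, 4.0504/1 → 4; chars 64.
Subsquare: 1.7675/0.0833333 → 21 → v, 0.0504/0.0416667 → 1 → b; chars vb.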